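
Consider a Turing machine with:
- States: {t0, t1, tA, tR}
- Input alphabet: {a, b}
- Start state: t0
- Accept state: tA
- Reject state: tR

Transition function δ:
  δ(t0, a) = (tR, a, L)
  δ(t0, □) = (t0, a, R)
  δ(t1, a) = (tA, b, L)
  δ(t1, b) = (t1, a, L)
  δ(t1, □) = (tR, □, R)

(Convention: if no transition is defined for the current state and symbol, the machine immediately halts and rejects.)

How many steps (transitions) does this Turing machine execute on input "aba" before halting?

Execution trace:
Initial: [t0]aba
Step 1: δ(t0, a) = (tR, a, L) → [tR]□aba

The machine reaches the reject state tR and halts.

The machine executed 1 step before halting.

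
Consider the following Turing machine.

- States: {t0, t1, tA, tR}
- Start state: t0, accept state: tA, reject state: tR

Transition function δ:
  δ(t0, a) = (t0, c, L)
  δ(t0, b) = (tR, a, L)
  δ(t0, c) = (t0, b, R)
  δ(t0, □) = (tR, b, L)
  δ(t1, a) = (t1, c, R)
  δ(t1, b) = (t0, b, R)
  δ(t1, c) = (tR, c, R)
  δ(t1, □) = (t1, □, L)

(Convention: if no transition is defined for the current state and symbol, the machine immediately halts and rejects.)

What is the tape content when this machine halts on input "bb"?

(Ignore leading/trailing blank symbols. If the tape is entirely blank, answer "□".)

Execution trace:
Initial: [t0]bb
Step 1: δ(t0, b) = (tR, a, L) → [tR]□ab

The machine reaches the reject state tR and halts.

Final tape (ignoring leading/trailing blanks): ab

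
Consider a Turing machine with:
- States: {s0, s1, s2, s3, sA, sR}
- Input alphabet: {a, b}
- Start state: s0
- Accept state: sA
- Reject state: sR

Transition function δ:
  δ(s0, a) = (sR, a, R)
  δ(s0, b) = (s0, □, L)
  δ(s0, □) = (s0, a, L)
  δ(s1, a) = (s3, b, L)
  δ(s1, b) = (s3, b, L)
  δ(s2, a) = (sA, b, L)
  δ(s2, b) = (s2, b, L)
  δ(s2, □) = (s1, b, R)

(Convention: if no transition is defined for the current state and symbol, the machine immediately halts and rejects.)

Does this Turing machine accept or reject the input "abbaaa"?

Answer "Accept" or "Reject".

Execution trace:
Initial: [s0]abbaaa
Step 1: δ(s0, a) = (sR, a, R) → a[sR]bbaaa

The machine reaches the reject state sR and halts.

Answer: Reject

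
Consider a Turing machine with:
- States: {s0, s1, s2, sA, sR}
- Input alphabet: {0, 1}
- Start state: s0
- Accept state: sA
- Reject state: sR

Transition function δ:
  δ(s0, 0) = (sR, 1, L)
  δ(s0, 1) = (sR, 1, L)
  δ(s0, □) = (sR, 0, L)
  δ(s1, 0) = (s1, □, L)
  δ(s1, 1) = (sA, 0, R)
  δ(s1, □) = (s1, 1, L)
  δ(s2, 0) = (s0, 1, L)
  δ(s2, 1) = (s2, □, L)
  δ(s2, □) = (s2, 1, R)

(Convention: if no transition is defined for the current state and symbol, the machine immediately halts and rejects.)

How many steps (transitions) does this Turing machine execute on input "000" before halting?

Execution trace:
Initial: [s0]000
Step 1: δ(s0, 0) = (sR, 1, L) → [sR]□100

The machine reaches the reject state sR and halts.

The machine executed 1 step before halting.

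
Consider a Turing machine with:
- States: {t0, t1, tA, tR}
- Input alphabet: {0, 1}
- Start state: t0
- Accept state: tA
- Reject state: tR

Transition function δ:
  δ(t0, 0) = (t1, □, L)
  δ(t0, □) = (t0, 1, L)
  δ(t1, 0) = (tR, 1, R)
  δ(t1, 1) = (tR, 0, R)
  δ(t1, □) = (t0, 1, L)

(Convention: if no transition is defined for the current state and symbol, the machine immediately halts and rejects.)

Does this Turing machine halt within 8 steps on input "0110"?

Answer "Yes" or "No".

Execution trace:
Initial: [t0]0110
Step 1: δ(t0, 0) = (t1, □, L) → [t1]□□110
Step 2: δ(t1, □) = (t0, 1, L) → [t0]□1□110
Step 3: δ(t0, □) = (t0, 1, L) → [t0]□11□110
Step 4: δ(t0, □) = (t0, 1, L) → [t0]□111□110
Step 5: δ(t0, □) = (t0, 1, L) → [t0]□1111□110
Step 6: δ(t0, □) = (t0, 1, L) → [t0]□11111□110
Step 7: δ(t0, □) = (t0, 1, L) → [t0]□111111□110
Step 8: δ(t0, □) = (t0, 1, L) → [t0]□1111111□110

The machine has not reached a halting state after 8 steps.
The machine did not halt within the 8-step bound.

Answer: No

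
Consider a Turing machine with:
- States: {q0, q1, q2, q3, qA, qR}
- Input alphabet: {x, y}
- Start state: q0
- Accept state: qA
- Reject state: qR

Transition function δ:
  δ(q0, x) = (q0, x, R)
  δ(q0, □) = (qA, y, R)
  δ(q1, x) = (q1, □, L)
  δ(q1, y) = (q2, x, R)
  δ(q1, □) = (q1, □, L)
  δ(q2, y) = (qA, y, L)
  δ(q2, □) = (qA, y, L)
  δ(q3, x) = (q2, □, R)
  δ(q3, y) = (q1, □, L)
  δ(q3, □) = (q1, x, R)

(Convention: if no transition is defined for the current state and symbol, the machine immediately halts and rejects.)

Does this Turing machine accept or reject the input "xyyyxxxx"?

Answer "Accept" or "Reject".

Execution trace:
Initial: [q0]xyyyxxxx
Step 1: δ(q0, x) = (q0, x, R) → x[q0]yyyxxxx

No transition is defined for δ(q0, y). By convention the machine halts and rejects.

Answer: Reject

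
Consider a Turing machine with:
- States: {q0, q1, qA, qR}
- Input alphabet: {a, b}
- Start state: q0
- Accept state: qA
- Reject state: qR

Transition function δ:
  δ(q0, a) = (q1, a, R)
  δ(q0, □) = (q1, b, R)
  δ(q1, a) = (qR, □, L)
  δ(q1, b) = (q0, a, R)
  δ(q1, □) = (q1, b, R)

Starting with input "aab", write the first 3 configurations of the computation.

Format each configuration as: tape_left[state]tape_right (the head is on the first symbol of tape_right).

Transitions applied:
Step 1: δ(q0, a) = (q1, a, R)
Step 2: δ(q1, a) = (qR, □, L)

The first 3 configurations are:
[q0]aab ⊢ a[q1]ab ⊢ [qR]a□b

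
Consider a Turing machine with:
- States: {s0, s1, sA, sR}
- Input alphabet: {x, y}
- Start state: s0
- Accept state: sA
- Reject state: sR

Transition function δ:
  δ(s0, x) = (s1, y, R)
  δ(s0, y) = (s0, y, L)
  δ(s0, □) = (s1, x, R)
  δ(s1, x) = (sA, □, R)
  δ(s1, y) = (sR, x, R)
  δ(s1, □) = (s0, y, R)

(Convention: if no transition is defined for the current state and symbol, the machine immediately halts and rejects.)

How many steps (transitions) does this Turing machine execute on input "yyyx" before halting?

Execution trace:
Initial: [s0]yyyx
Step 1: δ(s0, y) = (s0, y, L) → [s0]□yyyx
Step 2: δ(s0, □) = (s1, x, R) → x[s1]yyyx
Step 3: δ(s1, y) = (sR, x, R) → xx[sR]yyx

The machine reaches the reject state sR and halts.

The machine executed 3 steps before halting.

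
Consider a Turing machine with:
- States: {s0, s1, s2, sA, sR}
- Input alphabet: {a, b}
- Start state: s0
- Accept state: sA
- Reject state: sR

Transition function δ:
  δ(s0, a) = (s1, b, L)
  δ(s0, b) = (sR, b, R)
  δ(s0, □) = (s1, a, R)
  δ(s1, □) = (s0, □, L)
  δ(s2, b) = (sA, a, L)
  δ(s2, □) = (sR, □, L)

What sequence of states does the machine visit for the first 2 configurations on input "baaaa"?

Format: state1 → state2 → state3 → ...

Execution trace:
Initial: [s0]baaaa
Step 1: δ(s0, b) = (sR, b, R) → b[sR]aaaa

The machine reaches the reject state sR and halts.

State sequence: s0 → sR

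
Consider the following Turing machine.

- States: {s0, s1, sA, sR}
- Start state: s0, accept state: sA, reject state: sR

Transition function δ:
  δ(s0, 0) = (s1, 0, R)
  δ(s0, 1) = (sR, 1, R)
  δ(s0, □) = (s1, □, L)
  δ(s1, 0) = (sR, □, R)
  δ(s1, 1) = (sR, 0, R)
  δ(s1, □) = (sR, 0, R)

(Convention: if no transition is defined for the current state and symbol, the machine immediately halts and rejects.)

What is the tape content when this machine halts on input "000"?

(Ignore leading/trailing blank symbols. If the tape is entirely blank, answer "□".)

Execution trace:
Initial: [s0]000
Step 1: δ(s0, 0) = (s1, 0, R) → 0[s1]00
Step 2: δ(s1, 0) = (sR, □, R) → 0□[sR]0

The machine reaches the reject state sR and halts.

Final tape (ignoring leading/trailing blanks): 0□0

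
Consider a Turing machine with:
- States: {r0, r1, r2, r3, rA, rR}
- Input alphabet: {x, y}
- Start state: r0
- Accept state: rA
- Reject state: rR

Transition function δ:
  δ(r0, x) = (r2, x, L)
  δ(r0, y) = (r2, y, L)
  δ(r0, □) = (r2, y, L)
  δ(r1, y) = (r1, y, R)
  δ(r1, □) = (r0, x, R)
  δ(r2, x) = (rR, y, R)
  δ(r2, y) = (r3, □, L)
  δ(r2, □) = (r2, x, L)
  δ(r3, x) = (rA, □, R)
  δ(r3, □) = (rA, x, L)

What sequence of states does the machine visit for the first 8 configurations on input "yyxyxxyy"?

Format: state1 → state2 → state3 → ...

Execution trace:
Initial: [r0]yyxyxxyy
Step 1: δ(r0, y) = (r2, y, L) → [r2]□yyxyxxyy
Step 2: δ(r2, □) = (r2, x, L) → [r2]□xyyxyxxyy
Step 3: δ(r2, □) = (r2, x, L) → [r2]□xxyyxyxxyy
Step 4: δ(r2, □) = (r2, x, L) → [r2]□xxxyyxyxxyy
Step 5: δ(r2, □) = (r2, x, L) → [r2]□xxxxyyxyxxyy
Step 6: δ(r2, □) = (r2, x, L) → [r2]□xxxxxyyxyxxyy
Step 7: δ(r2, □) = (r2, x, L) → [r2]□xxxxxxyyxyxxyy

State sequence: r0 → r2 → r2 → r2 → r2 → r2 → r2 → r2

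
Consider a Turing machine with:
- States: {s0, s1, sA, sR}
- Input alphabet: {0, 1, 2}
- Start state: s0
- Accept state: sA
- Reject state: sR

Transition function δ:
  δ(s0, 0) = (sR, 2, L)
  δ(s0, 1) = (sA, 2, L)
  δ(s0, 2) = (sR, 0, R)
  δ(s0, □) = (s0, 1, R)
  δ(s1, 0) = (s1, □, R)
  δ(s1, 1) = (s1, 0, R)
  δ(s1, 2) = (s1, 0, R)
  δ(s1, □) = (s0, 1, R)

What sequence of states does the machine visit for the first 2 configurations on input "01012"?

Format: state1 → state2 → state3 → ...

Execution trace:
Initial: [s0]01012
Step 1: δ(s0, 0) = (sR, 2, L) → [sR]□21012

The machine reaches the reject state sR and halts.

State sequence: s0 → sR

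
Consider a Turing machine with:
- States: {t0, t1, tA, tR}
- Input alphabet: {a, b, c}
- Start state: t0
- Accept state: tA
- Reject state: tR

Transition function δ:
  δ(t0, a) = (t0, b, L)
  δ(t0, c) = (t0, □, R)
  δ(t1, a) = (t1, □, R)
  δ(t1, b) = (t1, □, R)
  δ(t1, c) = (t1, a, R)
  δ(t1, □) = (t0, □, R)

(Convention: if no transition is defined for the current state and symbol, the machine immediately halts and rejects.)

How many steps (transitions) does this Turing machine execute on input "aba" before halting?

Execution trace:
Initial: [t0]aba
Step 1: δ(t0, a) = (t0, b, L) → [t0]□bba

No transition is defined for δ(t0, □). By convention the machine halts and rejects.

The machine executed 1 step before halting.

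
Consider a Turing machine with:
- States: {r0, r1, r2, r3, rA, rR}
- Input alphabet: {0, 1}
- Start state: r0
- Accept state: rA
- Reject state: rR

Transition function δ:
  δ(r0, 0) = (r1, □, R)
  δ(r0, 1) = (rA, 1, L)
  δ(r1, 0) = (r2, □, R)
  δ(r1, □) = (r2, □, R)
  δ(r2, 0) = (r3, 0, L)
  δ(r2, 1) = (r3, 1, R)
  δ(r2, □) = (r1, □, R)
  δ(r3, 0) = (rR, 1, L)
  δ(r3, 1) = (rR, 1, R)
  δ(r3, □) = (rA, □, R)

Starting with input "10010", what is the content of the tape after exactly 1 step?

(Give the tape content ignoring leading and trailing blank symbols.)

Execution trace:
Initial: [r0]10010
Step 1: δ(r0, 1) = (rA, 1, L) → [rA]□10010

The machine reaches the accept state rA and halts.

After 1 step, the tape (ignoring leading/trailing blanks) is: 10010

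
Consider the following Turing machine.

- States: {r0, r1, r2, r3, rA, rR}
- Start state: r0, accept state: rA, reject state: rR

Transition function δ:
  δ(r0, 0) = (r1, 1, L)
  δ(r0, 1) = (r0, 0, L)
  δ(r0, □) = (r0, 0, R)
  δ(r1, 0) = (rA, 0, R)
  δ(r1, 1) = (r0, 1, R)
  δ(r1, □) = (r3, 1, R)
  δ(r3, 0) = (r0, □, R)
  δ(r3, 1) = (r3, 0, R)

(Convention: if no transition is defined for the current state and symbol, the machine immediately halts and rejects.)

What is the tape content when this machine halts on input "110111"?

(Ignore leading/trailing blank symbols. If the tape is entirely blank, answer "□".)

Execution trace:
Initial: [r0]110111
Step 1: δ(r0, 1) = (r0, 0, L) → [r0]□010111
Step 2: δ(r0, □) = (r0, 0, R) → 0[r0]010111
Step 3: δ(r0, 0) = (r1, 1, L) → [r1]0110111
Step 4: δ(r1, 0) = (rA, 0, R) → 0[rA]110111

The machine reaches the accept state rA and halts.

Final tape (ignoring leading/trailing blanks): 0110111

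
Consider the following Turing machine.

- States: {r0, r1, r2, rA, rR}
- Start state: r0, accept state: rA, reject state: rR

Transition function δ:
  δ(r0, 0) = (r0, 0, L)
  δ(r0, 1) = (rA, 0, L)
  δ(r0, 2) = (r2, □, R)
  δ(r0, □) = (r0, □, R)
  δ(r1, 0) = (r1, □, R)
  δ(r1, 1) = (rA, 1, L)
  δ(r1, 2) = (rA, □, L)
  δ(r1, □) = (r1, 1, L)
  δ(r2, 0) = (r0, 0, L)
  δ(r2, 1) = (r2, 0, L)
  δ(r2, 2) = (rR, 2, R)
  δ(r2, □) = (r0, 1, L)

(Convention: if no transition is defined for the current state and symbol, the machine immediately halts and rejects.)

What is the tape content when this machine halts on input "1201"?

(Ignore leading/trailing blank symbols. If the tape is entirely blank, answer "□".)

Execution trace:
Initial: [r0]1201
Step 1: δ(r0, 1) = (rA, 0, L) → [rA]□0201

The machine reaches the accept state rA and halts.

Final tape (ignoring leading/trailing blanks): 0201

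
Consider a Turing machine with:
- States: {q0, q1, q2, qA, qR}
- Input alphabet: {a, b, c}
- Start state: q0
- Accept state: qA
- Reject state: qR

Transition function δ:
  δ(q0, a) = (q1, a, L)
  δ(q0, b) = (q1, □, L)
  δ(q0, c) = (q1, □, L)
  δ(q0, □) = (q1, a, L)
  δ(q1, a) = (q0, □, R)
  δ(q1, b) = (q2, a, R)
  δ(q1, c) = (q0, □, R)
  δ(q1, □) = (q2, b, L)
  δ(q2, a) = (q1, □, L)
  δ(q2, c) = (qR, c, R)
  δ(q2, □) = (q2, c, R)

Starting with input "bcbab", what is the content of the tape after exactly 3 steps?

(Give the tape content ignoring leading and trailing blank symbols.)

Execution trace:
Initial: [q0]bcbab
Step 1: δ(q0, b) = (q1, □, L) → [q1]□□cbab
Step 2: δ(q1, □) = (q2, b, L) → [q2]□b□cbab
Step 3: δ(q2, □) = (q2, c, R) → c[q2]b□cbab

No transition is defined for δ(q2, b). By convention the machine halts and rejects.

After 3 steps, the tape (ignoring leading/trailing blanks) is: cb□cbab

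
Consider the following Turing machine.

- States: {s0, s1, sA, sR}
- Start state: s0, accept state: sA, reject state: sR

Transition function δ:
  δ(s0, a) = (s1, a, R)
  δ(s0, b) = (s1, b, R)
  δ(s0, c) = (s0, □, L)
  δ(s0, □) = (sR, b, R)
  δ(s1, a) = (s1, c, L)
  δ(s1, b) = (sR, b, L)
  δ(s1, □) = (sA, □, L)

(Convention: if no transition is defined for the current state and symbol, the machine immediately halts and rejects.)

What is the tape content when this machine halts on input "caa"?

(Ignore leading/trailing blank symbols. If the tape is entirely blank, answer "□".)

Execution trace:
Initial: [s0]caa
Step 1: δ(s0, c) = (s0, □, L) → [s0]□□aa
Step 2: δ(s0, □) = (sR, b, R) → b[sR]□aa

The machine reaches the reject state sR and halts.

Final tape (ignoring leading/trailing blanks): b□aa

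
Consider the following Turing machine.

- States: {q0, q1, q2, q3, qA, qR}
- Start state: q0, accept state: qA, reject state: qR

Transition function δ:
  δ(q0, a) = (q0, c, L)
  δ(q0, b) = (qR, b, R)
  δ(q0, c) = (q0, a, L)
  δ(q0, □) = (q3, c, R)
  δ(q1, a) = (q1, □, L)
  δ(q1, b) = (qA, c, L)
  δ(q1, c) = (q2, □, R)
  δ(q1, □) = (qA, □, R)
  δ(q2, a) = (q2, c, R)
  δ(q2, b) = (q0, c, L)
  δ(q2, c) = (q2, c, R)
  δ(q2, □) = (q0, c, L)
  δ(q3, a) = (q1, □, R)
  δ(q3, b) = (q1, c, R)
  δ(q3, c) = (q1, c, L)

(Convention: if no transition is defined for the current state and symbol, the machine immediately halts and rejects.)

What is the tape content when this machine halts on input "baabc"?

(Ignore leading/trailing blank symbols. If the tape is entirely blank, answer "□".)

Execution trace:
Initial: [q0]baabc
Step 1: δ(q0, b) = (qR, b, R) → b[qR]aabc

The machine reaches the reject state qR and halts.

Final tape (ignoring leading/trailing blanks): baabc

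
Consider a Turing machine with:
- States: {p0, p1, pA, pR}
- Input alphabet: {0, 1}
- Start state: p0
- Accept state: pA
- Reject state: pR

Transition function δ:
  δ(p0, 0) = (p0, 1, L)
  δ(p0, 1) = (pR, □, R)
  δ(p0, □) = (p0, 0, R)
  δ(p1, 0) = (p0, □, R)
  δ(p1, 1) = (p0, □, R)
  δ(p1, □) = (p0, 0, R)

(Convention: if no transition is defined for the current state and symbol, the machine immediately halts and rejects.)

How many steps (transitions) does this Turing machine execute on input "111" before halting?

Execution trace:
Initial: [p0]111
Step 1: δ(p0, 1) = (pR, □, R) → □[pR]11

The machine reaches the reject state pR and halts.

The machine executed 1 step before halting.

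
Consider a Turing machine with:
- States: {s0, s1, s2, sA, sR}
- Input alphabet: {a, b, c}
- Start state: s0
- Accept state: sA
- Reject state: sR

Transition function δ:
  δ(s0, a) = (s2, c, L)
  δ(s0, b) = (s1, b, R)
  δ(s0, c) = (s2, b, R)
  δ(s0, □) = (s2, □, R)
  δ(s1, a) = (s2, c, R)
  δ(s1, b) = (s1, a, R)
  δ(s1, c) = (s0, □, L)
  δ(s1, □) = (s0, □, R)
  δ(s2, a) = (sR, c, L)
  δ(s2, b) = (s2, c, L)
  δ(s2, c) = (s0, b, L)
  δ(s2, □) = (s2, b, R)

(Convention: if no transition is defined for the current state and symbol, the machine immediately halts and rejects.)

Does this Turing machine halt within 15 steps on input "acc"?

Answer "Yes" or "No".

Execution trace:
Initial: [s0]acc
Step 1: δ(s0, a) = (s2, c, L) → [s2]□ccc
Step 2: δ(s2, □) = (s2, b, R) → b[s2]ccc
Step 3: δ(s2, c) = (s0, b, L) → [s0]bbcc
Step 4: δ(s0, b) = (s1, b, R) → b[s1]bcc
Step 5: δ(s1, b) = (s1, a, R) → ba[s1]cc
Step 6: δ(s1, c) = (s0, □, L) → b[s0]a□c
Step 7: δ(s0, a) = (s2, c, L) → [s2]bc□c
Step 8: δ(s2, b) = (s2, c, L) → [s2]□cc□c
Step 9: δ(s2, □) = (s2, b, R) → b[s2]cc□c
Step 10: δ(s2, c) = (s0, b, L) → [s0]bbc□c
Step 11: δ(s0, b) = (s1, b, R) → b[s1]bc□c
Step 12: δ(s1, b) = (s1, a, R) → ba[s1]c□c
Step 13: δ(s1, c) = (s0, □, L) → b[s0]a□□c
Step 14: δ(s0, a) = (s2, c, L) → [s2]bc□□c
Step 15: δ(s2, b) = (s2, c, L) → [s2]□cc□□c

The machine has not reached a halting state after 15 steps.
The machine did not halt within the 15-step bound.

Answer: No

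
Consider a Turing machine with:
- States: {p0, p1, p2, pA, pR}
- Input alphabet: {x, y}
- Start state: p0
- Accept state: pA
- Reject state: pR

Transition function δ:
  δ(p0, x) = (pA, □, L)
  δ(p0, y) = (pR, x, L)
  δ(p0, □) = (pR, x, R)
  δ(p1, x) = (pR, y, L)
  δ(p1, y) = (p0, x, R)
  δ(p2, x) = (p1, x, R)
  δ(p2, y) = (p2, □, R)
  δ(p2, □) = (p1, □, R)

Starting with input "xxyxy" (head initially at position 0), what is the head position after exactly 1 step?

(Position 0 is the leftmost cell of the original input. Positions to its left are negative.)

Execution trace (head position shown):
Step 0: [p0]xxyxy  (head at position 0)
Step 1: move left → [pA]□□xyxy  (head at position -1)

After 1 step, the head is at position -1.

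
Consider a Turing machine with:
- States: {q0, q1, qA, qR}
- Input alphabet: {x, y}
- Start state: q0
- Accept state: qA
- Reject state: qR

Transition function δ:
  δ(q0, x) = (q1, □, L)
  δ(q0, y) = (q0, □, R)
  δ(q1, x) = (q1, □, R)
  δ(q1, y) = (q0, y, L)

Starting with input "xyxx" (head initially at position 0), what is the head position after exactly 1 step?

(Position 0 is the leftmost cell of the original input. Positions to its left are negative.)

Execution trace (head position shown):
Step 0: [q0]xyxx  (head at position 0)
Step 1: move left → [q1]□□yxx  (head at position -1)

After 1 step, the head is at position -1.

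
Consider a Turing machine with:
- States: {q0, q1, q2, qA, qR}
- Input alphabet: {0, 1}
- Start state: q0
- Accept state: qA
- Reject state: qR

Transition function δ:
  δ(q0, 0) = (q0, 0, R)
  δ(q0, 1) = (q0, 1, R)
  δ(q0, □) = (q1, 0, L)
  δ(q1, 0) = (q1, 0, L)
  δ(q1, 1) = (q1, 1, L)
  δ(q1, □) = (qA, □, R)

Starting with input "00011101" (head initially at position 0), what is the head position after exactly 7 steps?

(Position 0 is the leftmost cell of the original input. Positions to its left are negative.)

Execution trace (head position shown):
Step 0: [q0]00011101  (head at position 0)
Step 1: move right → 0[q0]0011101  (head at position 1)
Step 2: move right → 00[q0]011101  (head at position 2)
Step 3: move right → 000[q0]11101  (head at position 3)
Step 4: move right → 0001[q0]1101  (head at position 4)
Step 5: move right → 00011[q0]101  (head at position 5)
Step 6: move right → 000111[q0]01  (head at position 6)
Step 7: move right → 0001110[q0]1  (head at position 7)

After 7 steps, the head is at position 7.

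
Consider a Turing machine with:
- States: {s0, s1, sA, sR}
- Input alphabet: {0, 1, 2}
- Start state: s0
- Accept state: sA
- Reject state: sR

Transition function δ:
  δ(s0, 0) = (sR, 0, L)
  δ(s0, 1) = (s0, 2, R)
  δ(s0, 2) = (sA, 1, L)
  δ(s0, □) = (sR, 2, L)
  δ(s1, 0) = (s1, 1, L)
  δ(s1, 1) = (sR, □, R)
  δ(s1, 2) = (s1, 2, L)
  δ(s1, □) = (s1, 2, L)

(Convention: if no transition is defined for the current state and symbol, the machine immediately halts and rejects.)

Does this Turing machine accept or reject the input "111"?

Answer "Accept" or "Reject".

Execution trace:
Initial: [s0]111
Step 1: δ(s0, 1) = (s0, 2, R) → 2[s0]11
Step 2: δ(s0, 1) = (s0, 2, R) → 22[s0]1
Step 3: δ(s0, 1) = (s0, 2, R) → 222[s0]□
Step 4: δ(s0, □) = (sR, 2, L) → 22[sR]22

The machine reaches the reject state sR and halts.

Answer: Reject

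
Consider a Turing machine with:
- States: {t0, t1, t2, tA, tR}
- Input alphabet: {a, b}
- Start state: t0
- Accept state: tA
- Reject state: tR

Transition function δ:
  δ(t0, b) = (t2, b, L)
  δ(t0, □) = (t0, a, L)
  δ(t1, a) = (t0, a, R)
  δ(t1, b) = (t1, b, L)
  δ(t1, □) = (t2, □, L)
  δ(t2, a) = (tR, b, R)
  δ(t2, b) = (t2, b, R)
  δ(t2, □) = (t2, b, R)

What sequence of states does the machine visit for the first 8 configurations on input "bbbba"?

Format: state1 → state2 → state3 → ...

Execution trace:
Initial: [t0]bbbba
Step 1: δ(t0, b) = (t2, b, L) → [t2]□bbbba
Step 2: δ(t2, □) = (t2, b, R) → b[t2]bbbba
Step 3: δ(t2, b) = (t2, b, R) → bb[t2]bbba
Step 4: δ(t2, b) = (t2, b, R) → bbb[t2]bba
Step 5: δ(t2, b) = (t2, b, R) → bbbb[t2]ba
Step 6: δ(t2, b) = (t2, b, R) → bbbbb[t2]a
Step 7: δ(t2, a) = (tR, b, R) → bbbbbb[tR]□

The machine reaches the reject state tR and halts.

State sequence: t0 → t2 → t2 → t2 → t2 → t2 → t2 → tR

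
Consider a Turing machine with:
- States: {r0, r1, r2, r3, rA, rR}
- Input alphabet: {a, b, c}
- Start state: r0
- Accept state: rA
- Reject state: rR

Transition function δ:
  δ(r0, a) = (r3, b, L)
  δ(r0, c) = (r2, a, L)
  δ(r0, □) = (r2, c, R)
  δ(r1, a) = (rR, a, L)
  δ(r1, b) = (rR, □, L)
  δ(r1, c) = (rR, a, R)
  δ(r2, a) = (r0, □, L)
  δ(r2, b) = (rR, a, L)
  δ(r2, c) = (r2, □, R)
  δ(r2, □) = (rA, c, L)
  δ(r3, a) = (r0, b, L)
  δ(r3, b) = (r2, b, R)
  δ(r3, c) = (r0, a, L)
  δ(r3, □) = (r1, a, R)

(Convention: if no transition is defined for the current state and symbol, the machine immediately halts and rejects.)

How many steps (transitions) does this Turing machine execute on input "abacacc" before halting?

Execution trace:
Initial: [r0]abacacc
Step 1: δ(r0, a) = (r3, b, L) → [r3]□bbacacc
Step 2: δ(r3, □) = (r1, a, R) → a[r1]bbacacc
Step 3: δ(r1, b) = (rR, □, L) → [rR]a□bacacc

The machine reaches the reject state rR and halts.

The machine executed 3 steps before halting.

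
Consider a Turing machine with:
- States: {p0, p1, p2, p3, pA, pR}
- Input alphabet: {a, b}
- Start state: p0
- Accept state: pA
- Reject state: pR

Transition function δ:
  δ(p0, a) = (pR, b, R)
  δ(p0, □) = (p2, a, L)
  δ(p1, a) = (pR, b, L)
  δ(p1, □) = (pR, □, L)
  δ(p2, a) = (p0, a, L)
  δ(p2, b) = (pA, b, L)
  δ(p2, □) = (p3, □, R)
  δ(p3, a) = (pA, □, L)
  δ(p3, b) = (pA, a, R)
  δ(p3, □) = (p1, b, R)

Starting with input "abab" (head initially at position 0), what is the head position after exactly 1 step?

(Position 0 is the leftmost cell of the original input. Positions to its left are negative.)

Execution trace (head position shown):
Step 0: [p0]abab  (head at position 0)
Step 1: move right → b[pR]bab  (head at position 1)

After 1 step, the head is at position 1.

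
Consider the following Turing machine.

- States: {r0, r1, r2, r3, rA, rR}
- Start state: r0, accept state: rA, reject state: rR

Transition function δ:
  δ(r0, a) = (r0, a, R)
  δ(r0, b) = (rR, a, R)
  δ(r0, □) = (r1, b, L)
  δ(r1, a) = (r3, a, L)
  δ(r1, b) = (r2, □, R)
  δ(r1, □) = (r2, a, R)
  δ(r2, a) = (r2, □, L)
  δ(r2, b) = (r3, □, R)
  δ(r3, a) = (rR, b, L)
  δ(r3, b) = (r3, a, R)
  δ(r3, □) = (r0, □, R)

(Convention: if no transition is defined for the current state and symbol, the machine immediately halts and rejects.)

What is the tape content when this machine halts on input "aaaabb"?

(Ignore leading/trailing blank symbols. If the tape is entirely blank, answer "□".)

Execution trace:
Initial: [r0]aaaabb
Step 1: δ(r0, a) = (r0, a, R) → a[r0]aaabb
Step 2: δ(r0, a) = (r0, a, R) → aa[r0]aabb
Step 3: δ(r0, a) = (r0, a, R) → aaa[r0]abb
Step 4: δ(r0, a) = (r0, a, R) → aaaa[r0]bb
Step 5: δ(r0, b) = (rR, a, R) → aaaaa[rR]b

The machine reaches the reject state rR and halts.

Final tape (ignoring leading/trailing blanks): aaaaab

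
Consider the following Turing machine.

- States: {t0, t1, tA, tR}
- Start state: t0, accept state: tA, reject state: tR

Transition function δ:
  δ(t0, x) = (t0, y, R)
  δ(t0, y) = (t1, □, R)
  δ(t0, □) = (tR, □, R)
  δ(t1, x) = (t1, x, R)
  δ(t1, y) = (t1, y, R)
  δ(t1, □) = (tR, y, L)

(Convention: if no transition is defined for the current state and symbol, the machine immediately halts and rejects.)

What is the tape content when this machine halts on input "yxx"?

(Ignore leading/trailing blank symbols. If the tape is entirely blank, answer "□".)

Execution trace:
Initial: [t0]yxx
Step 1: δ(t0, y) = (t1, □, R) → □[t1]xx
Step 2: δ(t1, x) = (t1, x, R) → □x[t1]x
Step 3: δ(t1, x) = (t1, x, R) → □xx[t1]□
Step 4: δ(t1, □) = (tR, y, L) → □x[tR]xy

The machine reaches the reject state tR and halts.

Final tape (ignoring leading/trailing blanks): xxy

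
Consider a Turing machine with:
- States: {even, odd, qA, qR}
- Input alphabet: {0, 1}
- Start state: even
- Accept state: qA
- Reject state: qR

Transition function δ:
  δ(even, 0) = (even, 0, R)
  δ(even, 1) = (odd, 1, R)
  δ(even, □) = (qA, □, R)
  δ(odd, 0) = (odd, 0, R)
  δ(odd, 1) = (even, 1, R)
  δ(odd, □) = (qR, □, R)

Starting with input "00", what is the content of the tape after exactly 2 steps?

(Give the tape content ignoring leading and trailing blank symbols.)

Execution trace:
Initial: [even]00
Step 1: δ(even, 0) = (even, 0, R) → 0[even]0
Step 2: δ(even, 0) = (even, 0, R) → 00[even]□

After 2 steps, the tape (ignoring leading/trailing blanks) is: 00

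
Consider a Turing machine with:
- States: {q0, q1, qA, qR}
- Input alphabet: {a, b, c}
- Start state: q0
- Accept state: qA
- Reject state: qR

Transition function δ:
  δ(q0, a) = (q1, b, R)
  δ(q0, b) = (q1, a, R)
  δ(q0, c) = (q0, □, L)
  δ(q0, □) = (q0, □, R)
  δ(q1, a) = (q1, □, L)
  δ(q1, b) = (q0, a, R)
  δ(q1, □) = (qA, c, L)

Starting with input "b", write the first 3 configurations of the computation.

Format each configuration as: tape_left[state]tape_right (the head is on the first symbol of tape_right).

Transitions applied:
Step 1: δ(q0, b) = (q1, a, R)
Step 2: δ(q1, □) = (qA, c, L)

The first 3 configurations are:
[q0]b ⊢ a[q1]□ ⊢ [qA]ac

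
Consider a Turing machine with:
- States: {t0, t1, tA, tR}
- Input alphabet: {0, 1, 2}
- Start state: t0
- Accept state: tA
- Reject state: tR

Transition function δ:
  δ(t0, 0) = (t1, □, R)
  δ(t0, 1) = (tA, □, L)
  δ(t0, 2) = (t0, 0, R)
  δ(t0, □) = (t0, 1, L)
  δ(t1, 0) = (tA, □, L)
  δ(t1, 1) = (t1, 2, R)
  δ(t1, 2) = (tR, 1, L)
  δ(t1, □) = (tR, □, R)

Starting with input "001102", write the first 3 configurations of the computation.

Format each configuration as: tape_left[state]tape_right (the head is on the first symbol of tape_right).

Transitions applied:
Step 1: δ(t0, 0) = (t1, □, R)
Step 2: δ(t1, 0) = (tA, □, L)

The first 3 configurations are:
[t0]001102 ⊢ □[t1]01102 ⊢ [tA]□□1102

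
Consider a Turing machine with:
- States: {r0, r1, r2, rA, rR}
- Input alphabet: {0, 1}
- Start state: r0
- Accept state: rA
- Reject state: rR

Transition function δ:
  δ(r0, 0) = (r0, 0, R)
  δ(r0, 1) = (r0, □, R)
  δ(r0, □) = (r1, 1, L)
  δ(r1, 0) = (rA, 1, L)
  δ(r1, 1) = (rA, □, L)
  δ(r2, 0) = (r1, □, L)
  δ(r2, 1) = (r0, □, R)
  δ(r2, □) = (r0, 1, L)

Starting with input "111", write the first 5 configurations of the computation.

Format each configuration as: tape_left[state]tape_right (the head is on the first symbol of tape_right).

Transitions applied:
Step 1: δ(r0, 1) = (r0, □, R)
Step 2: δ(r0, 1) = (r0, □, R)
Step 3: δ(r0, 1) = (r0, □, R)
Step 4: δ(r0, □) = (r1, 1, L)

The first 5 configurations are:
[r0]111 ⊢ □[r0]11 ⊢ □□[r0]1 ⊢ □□□[r0]□ ⊢ □□[r1]□1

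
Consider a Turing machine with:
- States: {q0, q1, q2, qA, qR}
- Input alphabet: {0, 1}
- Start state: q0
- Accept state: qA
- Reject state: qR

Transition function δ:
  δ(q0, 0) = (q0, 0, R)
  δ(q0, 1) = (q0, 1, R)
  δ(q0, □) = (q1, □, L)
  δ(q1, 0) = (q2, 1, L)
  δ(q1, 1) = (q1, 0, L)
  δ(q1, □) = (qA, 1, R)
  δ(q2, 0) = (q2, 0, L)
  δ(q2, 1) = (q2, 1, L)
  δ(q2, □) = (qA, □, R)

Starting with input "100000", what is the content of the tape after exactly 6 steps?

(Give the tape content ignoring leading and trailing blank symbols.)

Execution trace:
Initial: [q0]100000
Step 1: δ(q0, 1) = (q0, 1, R) → 1[q0]00000
Step 2: δ(q0, 0) = (q0, 0, R) → 10[q0]0000
Step 3: δ(q0, 0) = (q0, 0, R) → 100[q0]000
Step 4: δ(q0, 0) = (q0, 0, R) → 1000[q0]00
Step 5: δ(q0, 0) = (q0, 0, R) → 10000[q0]0
Step 6: δ(q0, 0) = (q0, 0, R) → 100000[q0]□

After 6 steps, the tape (ignoring leading/trailing blanks) is: 100000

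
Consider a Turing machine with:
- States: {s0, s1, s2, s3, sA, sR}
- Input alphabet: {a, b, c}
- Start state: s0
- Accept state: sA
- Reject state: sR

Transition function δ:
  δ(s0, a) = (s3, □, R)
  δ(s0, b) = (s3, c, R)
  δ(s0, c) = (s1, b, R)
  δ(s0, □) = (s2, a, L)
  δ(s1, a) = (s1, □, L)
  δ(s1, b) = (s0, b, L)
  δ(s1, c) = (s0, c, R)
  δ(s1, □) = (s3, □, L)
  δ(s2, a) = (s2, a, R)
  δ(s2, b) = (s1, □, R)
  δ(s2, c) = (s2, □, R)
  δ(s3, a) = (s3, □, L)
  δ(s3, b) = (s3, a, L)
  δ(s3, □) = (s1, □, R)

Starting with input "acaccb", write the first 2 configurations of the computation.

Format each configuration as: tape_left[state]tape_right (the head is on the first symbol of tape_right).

Transitions applied:
Step 1: δ(s0, a) = (s3, □, R)

The first 2 configurations are:
[s0]acaccb ⊢ □[s3]caccb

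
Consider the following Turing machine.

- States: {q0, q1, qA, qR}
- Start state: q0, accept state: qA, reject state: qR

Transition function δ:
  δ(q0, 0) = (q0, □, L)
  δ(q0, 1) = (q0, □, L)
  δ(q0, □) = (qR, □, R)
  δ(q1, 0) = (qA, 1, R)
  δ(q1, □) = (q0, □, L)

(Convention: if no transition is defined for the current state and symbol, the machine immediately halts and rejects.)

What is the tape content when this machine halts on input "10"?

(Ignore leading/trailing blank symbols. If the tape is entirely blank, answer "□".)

Execution trace:
Initial: [q0]10
Step 1: δ(q0, 1) = (q0, □, L) → [q0]□□0
Step 2: δ(q0, □) = (qR, □, R) → □[qR]□0

The machine reaches the reject state qR and halts.

Final tape (ignoring leading/trailing blanks): 0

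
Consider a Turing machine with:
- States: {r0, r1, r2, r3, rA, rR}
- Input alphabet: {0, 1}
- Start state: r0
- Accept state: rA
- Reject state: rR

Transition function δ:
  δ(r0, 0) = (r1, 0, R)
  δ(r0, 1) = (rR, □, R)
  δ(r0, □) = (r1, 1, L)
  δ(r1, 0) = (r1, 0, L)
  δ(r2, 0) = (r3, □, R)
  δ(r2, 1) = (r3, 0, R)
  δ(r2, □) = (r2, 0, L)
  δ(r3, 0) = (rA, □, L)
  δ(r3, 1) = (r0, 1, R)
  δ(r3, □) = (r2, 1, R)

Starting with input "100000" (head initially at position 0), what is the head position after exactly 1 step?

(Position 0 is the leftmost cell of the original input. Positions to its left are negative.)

Execution trace (head position shown):
Step 0: [r0]100000  (head at position 0)
Step 1: move right → □[rR]00000  (head at position 1)

After 1 step, the head is at position 1.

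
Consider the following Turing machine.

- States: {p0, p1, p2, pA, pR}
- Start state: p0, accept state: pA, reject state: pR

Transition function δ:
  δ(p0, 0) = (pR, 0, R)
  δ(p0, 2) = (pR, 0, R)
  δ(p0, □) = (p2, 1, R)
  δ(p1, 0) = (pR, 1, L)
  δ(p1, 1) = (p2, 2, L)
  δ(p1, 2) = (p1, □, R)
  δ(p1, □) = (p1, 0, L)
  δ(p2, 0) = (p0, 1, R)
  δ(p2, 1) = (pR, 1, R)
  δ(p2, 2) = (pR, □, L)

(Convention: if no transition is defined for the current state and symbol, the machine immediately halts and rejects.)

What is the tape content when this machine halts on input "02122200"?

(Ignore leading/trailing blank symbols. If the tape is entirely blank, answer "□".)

Execution trace:
Initial: [p0]02122200
Step 1: δ(p0, 0) = (pR, 0, R) → 0[pR]2122200

The machine reaches the reject state pR and halts.

Final tape (ignoring leading/trailing blanks): 02122200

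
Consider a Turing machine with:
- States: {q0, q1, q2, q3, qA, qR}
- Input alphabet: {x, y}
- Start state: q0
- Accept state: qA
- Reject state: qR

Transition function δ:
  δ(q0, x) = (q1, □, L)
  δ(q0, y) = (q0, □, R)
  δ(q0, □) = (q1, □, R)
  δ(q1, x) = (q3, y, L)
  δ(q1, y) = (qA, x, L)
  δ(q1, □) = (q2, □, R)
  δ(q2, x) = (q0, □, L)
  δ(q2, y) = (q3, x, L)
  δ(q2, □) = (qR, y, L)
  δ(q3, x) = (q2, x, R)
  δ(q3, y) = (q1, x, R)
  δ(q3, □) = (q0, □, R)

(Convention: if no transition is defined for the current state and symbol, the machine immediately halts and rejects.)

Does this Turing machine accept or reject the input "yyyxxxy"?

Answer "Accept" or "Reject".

Execution trace:
Initial: [q0]yyyxxxy
Step 1: δ(q0, y) = (q0, □, R) → □[q0]yyxxxy
Step 2: δ(q0, y) = (q0, □, R) → □□[q0]yxxxy
Step 3: δ(q0, y) = (q0, □, R) → □□□[q0]xxxy
Step 4: δ(q0, x) = (q1, □, L) → □□[q1]□□xxy
Step 5: δ(q1, □) = (q2, □, R) → □□□[q2]□xxy
Step 6: δ(q2, □) = (qR, y, L) → □□[qR]□yxxy

The machine reaches the reject state qR and halts.

Answer: Reject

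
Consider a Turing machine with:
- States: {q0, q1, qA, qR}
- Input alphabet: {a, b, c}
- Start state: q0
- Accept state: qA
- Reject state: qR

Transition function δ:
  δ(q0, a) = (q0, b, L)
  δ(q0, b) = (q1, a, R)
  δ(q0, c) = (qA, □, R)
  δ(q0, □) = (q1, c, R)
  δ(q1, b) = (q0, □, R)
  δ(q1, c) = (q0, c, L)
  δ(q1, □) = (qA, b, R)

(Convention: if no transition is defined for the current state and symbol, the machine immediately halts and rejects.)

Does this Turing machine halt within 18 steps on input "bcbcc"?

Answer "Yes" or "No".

Execution trace:
Initial: [q0]bcbcc
Step 1: δ(q0, b) = (q1, a, R) → a[q1]cbcc
Step 2: δ(q1, c) = (q0, c, L) → [q0]acbcc
Step 3: δ(q0, a) = (q0, b, L) → [q0]□bcbcc
Step 4: δ(q0, □) = (q1, c, R) → c[q1]bcbcc
Step 5: δ(q1, b) = (q0, □, R) → c□[q0]cbcc
Step 6: δ(q0, c) = (qA, □, R) → c□□[qA]bcc

The machine reaches the accept state qA and halts.
The machine halted after 6 steps (within the 18-step bound).

Answer: Yes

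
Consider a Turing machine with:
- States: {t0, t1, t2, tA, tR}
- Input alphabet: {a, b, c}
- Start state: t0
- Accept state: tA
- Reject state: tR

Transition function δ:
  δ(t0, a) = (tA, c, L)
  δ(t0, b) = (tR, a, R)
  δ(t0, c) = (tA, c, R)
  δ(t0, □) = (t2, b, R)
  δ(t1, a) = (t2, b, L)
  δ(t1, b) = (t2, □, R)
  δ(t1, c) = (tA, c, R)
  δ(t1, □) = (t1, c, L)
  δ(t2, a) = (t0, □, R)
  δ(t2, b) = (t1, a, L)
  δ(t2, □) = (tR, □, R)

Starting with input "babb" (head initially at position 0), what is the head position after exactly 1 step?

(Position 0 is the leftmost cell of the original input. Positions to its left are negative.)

Execution trace (head position shown):
Step 0: [t0]babb  (head at position 0)
Step 1: move right → a[tR]abb  (head at position 1)

After 1 step, the head is at position 1.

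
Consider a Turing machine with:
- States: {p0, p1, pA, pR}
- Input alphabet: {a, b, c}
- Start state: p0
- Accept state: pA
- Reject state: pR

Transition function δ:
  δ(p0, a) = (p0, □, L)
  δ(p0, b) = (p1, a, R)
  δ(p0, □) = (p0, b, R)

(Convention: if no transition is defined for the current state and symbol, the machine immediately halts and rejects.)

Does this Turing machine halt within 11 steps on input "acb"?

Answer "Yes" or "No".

Execution trace:
Initial: [p0]acb
Step 1: δ(p0, a) = (p0, □, L) → [p0]□□cb
Step 2: δ(p0, □) = (p0, b, R) → b[p0]□cb
Step 3: δ(p0, □) = (p0, b, R) → bb[p0]cb

No transition is defined for δ(p0, c). By convention the machine halts and rejects.
The machine halted after 3 steps (within the 11-step bound).

Answer: Yes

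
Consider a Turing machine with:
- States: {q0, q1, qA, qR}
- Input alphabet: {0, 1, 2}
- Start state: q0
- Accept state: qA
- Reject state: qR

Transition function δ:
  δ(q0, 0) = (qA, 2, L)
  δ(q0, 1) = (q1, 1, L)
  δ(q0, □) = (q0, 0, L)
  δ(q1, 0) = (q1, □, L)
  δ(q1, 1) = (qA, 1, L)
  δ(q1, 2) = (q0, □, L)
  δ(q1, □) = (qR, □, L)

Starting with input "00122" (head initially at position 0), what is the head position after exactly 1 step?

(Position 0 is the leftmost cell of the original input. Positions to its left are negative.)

Execution trace (head position shown):
Step 0: [q0]00122  (head at position 0)
Step 1: move left → [qA]□20122  (head at position -1)

After 1 step, the head is at position -1.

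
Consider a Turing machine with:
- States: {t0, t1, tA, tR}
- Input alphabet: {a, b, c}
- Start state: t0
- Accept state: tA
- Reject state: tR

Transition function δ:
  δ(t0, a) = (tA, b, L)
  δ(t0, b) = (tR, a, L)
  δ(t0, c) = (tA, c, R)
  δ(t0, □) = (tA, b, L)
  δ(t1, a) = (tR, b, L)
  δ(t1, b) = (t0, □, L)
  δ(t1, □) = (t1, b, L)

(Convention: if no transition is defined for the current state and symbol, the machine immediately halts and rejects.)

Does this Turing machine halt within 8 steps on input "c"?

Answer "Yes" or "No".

Execution trace:
Initial: [t0]c
Step 1: δ(t0, c) = (tA, c, R) → c[tA]□

The machine reaches the accept state tA and halts.
The machine halted after 1 step (within the 8-step bound).

Answer: Yes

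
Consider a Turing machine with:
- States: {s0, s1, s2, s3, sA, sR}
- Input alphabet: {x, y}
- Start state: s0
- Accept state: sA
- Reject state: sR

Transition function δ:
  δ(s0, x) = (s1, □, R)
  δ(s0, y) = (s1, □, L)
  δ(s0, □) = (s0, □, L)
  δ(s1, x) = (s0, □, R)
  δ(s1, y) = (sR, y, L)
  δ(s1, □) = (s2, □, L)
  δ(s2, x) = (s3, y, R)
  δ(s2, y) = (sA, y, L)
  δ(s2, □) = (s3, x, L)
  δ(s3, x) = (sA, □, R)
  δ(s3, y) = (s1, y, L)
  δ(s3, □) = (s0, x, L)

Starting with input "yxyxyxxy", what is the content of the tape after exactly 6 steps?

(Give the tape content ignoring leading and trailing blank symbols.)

Execution trace:
Initial: [s0]yxyxyxxy
Step 1: δ(s0, y) = (s1, □, L) → [s1]□□xyxyxxy
Step 2: δ(s1, □) = (s2, □, L) → [s2]□□□xyxyxxy
Step 3: δ(s2, □) = (s3, x, L) → [s3]□x□□xyxyxxy
Step 4: δ(s3, □) = (s0, x, L) → [s0]□xx□□xyxyxxy
Step 5: δ(s0, □) = (s0, □, L) → [s0]□□xx□□xyxyxxy
Step 6: δ(s0, □) = (s0, □, L) → [s0]□□□xx□□xyxyxxy

After 6 steps, the tape (ignoring leading/trailing blanks) is: xx□□xyxyxxy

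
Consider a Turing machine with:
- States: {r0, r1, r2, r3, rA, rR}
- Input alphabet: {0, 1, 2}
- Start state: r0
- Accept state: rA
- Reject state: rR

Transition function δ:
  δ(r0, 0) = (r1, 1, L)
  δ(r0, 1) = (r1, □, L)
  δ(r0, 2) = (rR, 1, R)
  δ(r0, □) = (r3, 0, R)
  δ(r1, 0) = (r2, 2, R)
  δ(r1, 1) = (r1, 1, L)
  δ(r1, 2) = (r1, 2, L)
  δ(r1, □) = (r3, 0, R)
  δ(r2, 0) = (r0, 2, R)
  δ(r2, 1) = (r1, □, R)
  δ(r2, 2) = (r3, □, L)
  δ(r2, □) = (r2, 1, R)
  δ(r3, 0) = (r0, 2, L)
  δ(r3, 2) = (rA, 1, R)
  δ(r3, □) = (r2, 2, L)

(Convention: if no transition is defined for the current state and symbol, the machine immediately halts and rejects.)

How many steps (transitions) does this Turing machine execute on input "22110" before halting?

Execution trace:
Initial: [r0]22110
Step 1: δ(r0, 2) = (rR, 1, R) → 1[rR]2110

The machine reaches the reject state rR and halts.

The machine executed 1 step before halting.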